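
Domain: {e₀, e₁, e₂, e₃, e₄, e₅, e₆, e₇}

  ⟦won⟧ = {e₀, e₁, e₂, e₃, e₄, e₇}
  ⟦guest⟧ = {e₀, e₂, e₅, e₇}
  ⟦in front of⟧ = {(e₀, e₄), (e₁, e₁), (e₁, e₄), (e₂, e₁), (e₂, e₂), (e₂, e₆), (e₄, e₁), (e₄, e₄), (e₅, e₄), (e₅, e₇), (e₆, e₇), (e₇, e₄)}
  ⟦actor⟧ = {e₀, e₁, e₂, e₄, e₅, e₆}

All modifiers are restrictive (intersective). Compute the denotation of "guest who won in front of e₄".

⟦who won⟧ = ⟦won⟧ = {e₀, e₁, e₂, e₃, e₄, e₇}
⟦in front of e₄⟧ = {x : ⟨x, e₄⟩ ∈ ⟦in front of⟧} = {e₀, e₁, e₄, e₅, e₇}
⟦guest⟧ = {e₀, e₂, e₅, e₇}
… ∩ ⟦who won⟧ = {e₀, e₂, e₅, e₇} ∩ {e₀, e₁, e₂, e₃, e₄, e₇} = {e₀, e₂, e₇}
… ∩ ⟦in front of e₄⟧ = {e₀, e₂, e₇} ∩ {e₀, e₁, e₄, e₅, e₇} = {e₀, e₇}
So ⟦guest who won in front of e₄⟧ = {e₀, e₇}.

{e₀, e₇}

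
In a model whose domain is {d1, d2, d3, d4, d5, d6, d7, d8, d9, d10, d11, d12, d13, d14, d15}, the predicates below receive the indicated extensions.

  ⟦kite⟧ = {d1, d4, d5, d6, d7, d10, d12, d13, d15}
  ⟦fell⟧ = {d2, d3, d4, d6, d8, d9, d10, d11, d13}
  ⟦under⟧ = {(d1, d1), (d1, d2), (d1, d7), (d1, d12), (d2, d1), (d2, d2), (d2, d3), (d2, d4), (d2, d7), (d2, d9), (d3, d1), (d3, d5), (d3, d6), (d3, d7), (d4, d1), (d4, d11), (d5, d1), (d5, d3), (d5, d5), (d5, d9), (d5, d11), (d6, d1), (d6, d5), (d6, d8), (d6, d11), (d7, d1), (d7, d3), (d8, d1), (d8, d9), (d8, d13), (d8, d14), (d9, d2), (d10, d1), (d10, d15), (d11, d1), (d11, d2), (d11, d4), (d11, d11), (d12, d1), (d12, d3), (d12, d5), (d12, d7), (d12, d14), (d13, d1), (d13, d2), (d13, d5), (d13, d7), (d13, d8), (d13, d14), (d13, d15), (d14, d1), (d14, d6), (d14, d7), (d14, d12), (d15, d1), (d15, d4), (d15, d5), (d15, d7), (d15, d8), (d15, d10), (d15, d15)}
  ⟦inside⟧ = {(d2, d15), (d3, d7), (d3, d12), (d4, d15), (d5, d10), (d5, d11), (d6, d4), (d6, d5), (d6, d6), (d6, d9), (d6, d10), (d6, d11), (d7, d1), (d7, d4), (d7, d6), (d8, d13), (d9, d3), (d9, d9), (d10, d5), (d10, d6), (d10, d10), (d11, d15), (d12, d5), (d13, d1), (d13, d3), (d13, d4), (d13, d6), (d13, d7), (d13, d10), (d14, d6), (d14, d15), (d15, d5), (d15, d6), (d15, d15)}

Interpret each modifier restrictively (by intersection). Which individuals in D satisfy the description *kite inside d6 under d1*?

⟦inside d6⟧ = {x : ⟨x, d6⟩ ∈ ⟦inside⟧} = {d6, d7, d10, d13, d14, d15}
⟦under d1⟧ = {x : ⟨x, d1⟩ ∈ ⟦under⟧} = {d1, d2, d3, d4, d5, d6, d7, d8, d10, d11, d12, d13, d14, d15}
⟦kite⟧ = {d1, d4, d5, d6, d7, d10, d12, d13, d15}
… ∩ ⟦inside d6⟧ = {d1, d4, d5, d6, d7, d10, d12, d13, d15} ∩ {d6, d7, d10, d13, d14, d15} = {d6, d7, d10, d13, d15}
… ∩ ⟦under d1⟧ = {d6, d7, d10, d13, d15} ∩ {d1, d2, d3, d4, d5, d6, d7, d8, d10, d11, d12, d13, d14, d15} = {d6, d7, d10, d13, d15}
So ⟦kite inside d6 under d1⟧ = {d6, d7, d10, d13, d15}.

{d6, d7, d10, d13, d15}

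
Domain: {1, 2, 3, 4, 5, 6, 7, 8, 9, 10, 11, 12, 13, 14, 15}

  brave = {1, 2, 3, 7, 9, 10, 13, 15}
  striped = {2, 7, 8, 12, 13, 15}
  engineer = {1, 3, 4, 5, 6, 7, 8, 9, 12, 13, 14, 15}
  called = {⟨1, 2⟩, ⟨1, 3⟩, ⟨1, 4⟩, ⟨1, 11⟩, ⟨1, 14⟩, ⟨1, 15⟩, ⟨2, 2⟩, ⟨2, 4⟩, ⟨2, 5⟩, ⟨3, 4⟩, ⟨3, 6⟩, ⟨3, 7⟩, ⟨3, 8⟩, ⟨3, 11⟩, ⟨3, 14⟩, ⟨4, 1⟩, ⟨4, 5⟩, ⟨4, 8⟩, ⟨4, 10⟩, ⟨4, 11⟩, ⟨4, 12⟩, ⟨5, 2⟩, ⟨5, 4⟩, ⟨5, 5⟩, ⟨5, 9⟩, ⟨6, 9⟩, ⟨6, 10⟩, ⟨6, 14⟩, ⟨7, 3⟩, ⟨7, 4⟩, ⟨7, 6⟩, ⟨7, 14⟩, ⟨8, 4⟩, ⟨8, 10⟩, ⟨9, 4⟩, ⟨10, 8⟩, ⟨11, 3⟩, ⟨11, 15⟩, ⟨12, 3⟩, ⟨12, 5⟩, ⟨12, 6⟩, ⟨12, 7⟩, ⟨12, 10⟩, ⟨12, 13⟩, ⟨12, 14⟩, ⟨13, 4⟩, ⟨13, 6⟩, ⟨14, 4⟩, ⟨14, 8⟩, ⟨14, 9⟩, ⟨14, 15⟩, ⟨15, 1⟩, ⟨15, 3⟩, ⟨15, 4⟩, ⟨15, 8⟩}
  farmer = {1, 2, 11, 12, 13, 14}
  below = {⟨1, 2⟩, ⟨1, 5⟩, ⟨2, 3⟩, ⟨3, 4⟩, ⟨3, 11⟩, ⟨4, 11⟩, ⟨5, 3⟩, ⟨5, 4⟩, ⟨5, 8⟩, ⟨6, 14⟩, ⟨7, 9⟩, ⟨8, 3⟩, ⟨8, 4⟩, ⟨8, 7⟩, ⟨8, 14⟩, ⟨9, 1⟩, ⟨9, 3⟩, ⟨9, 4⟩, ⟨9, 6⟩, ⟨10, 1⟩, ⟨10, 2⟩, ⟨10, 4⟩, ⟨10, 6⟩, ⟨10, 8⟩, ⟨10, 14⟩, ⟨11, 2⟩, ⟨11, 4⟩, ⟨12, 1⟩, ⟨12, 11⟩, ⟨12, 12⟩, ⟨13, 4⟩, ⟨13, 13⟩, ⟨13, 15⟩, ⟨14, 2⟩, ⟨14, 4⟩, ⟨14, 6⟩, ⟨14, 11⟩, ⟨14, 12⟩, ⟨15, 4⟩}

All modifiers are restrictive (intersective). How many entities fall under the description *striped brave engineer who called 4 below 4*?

⟦who called 4⟧ = {x : ⟨x, 4⟩ ∈ ⟦called⟧} = {1, 2, 3, 5, 7, 8, 9, 13, 14, 15}
⟦below 4⟧ = {x : ⟨x, 4⟩ ∈ ⟦below⟧} = {3, 5, 8, 9, 10, 11, 13, 14, 15}
⟦engineer⟧ = {1, 3, 4, 5, 6, 7, 8, 9, 12, 13, 14, 15}
… ∩ ⟦who called 4⟧ = {1, 3, 4, 5, 6, 7, 8, 9, 12, 13, 14, 15} ∩ {1, 2, 3, 5, 7, 8, 9, 13, 14, 15} = {1, 3, 5, 7, 8, 9, 13, 14, 15}
… ∩ ⟦below 4⟧ = {1, 3, 5, 7, 8, 9, 13, 14, 15} ∩ {3, 5, 8, 9, 10, 11, 13, 14, 15} = {3, 5, 8, 9, 13, 14, 15}
… ∩ ⟦striped⟧ = {3, 5, 8, 9, 13, 14, 15} ∩ {2, 7, 8, 12, 13, 15} = {8, 13, 15}
… ∩ ⟦brave⟧ = {8, 13, 15} ∩ {1, 2, 3, 7, 9, 10, 13, 15} = {13, 15}
⟦striped brave engineer who called 4 below 4⟧ = {13, 15}, so the cardinality is 2.

2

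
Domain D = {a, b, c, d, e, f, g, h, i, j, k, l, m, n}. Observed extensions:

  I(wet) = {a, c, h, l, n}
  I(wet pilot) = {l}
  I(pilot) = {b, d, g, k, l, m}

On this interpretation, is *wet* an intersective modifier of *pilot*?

⟦wet⟧ ∩ ⟦pilot⟧ = {a, c, h, l, n} ∩ {b, d, g, k, l, m} = {l}
Observed ⟦wet pilot⟧ = {l}.
These coincide, so the modifier is intersective here.

yes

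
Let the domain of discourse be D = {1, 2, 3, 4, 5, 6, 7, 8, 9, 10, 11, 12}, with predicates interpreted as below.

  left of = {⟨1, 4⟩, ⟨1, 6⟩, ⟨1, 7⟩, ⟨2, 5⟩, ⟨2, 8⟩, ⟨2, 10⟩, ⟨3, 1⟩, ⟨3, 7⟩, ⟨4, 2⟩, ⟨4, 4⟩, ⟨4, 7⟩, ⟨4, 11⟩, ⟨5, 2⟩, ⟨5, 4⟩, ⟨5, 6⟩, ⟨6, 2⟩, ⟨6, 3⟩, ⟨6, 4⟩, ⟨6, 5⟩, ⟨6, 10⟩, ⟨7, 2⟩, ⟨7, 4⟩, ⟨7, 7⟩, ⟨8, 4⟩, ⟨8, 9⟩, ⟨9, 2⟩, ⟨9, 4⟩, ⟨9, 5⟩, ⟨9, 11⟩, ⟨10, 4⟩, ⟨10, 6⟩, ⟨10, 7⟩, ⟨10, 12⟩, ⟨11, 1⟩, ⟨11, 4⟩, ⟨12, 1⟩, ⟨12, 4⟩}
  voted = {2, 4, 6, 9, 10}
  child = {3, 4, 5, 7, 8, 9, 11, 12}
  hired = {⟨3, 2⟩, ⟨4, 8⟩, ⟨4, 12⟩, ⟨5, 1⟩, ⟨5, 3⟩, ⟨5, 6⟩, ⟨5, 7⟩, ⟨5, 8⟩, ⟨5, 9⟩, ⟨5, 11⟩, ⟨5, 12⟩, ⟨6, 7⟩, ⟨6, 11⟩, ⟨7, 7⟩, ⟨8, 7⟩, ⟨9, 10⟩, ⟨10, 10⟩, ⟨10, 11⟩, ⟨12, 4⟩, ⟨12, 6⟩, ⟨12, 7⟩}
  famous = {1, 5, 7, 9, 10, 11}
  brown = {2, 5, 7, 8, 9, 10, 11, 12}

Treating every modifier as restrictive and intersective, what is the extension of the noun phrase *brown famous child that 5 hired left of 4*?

⟦that 5 hired⟧ = {x : ⟨5, x⟩ ∈ ⟦hired⟧} = {1, 3, 6, 7, 8, 9, 11, 12}
⟦left of 4⟧ = {x : ⟨x, 4⟩ ∈ ⟦left of⟧} = {1, 4, 5, 6, 7, 8, 9, 10, 11, 12}
⟦child⟧ = {3, 4, 5, 7, 8, 9, 11, 12}
… ∩ ⟦that 5 hired⟧ = {3, 4, 5, 7, 8, 9, 11, 12} ∩ {1, 3, 6, 7, 8, 9, 11, 12} = {3, 7, 8, 9, 11, 12}
… ∩ ⟦left of 4⟧ = {3, 7, 8, 9, 11, 12} ∩ {1, 4, 5, 6, 7, 8, 9, 10, 11, 12} = {7, 8, 9, 11, 12}
… ∩ ⟦brown⟧ = {7, 8, 9, 11, 12} ∩ {2, 5, 7, 8, 9, 10, 11, 12} = {7, 8, 9, 11, 12}
… ∩ ⟦famous⟧ = {7, 8, 9, 11, 12} ∩ {1, 5, 7, 9, 10, 11} = {7, 9, 11}
So ⟦brown famous child that 5 hired left of 4⟧ = {7, 9, 11}.

{7, 9, 11}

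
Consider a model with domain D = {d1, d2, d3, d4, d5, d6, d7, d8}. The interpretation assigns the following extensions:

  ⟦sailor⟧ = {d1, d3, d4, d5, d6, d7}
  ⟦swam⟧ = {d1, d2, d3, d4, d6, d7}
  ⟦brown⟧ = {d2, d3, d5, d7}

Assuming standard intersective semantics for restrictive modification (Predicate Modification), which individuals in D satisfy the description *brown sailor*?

⟦sailor⟧ = {d1, d3, d4, d5, d6, d7}
… ∩ ⟦brown⟧ = {d1, d3, d4, d5, d6, d7} ∩ {d2, d3, d5, d7} = {d3, d5, d7}
So ⟦brown sailor⟧ = {d3, d5, d7}.

{d3, d5, d7}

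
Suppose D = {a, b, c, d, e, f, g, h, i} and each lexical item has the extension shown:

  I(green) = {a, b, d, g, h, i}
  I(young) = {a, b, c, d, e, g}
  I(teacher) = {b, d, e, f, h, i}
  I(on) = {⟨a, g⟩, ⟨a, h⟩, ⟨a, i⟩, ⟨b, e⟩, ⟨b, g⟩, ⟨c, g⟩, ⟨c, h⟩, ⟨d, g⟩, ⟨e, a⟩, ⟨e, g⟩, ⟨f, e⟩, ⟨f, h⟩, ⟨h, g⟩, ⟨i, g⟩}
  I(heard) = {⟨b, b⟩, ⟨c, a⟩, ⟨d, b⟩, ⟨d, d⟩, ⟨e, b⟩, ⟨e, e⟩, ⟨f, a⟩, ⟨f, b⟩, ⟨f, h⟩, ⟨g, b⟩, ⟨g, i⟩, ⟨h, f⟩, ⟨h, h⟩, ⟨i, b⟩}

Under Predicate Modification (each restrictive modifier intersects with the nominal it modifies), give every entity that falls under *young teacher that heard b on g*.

⟦that heard b⟧ = {x : ⟨x, b⟩ ∈ ⟦heard⟧} = {b, d, e, f, g, i}
⟦on g⟧ = {x : ⟨x, g⟩ ∈ ⟦on⟧} = {a, b, c, d, e, h, i}
⟦teacher⟧ = {b, d, e, f, h, i}
… ∩ ⟦that heard b⟧ = {b, d, e, f, h, i} ∩ {b, d, e, f, g, i} = {b, d, e, f, i}
… ∩ ⟦on g⟧ = {b, d, e, f, i} ∩ {a, b, c, d, e, h, i} = {b, d, e, i}
… ∩ ⟦young⟧ = {b, d, e, i} ∩ {a, b, c, d, e, g} = {b, d, e}
So ⟦young teacher that heard b on g⟧ = {b, d, e}.

{b, d, e}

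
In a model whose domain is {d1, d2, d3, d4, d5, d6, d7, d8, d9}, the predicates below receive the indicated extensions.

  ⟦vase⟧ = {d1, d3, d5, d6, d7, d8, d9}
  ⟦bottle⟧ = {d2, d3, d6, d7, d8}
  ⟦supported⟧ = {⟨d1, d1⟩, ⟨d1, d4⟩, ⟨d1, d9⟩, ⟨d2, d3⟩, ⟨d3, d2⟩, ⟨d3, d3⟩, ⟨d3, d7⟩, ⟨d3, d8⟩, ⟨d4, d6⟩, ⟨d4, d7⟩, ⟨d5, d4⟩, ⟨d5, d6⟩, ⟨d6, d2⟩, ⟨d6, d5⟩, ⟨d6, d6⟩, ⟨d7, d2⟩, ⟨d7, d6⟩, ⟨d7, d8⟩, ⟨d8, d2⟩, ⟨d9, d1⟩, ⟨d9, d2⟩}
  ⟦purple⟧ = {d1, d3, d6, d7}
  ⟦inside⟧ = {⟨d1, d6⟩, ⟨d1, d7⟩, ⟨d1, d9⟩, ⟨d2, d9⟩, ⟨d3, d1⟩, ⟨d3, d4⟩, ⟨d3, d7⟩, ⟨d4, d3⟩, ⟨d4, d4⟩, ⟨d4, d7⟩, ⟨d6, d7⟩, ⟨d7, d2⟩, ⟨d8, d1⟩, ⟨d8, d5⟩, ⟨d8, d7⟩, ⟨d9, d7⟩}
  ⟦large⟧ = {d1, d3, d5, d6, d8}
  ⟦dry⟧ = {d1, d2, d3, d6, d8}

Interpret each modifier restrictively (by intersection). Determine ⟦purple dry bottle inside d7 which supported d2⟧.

⟦inside d7⟧ = {x : ⟨x, d7⟩ ∈ ⟦inside⟧} = {d1, d3, d4, d6, d8, d9}
⟦which supported d2⟧ = {x : ⟨x, d2⟩ ∈ ⟦supported⟧} = {d3, d6, d7, d8, d9}
⟦bottle⟧ = {d2, d3, d6, d7, d8}
… ∩ ⟦inside d7⟧ = {d2, d3, d6, d7, d8} ∩ {d1, d3, d4, d6, d8, d9} = {d3, d6, d8}
… ∩ ⟦which supported d2⟧ = {d3, d6, d8} ∩ {d3, d6, d7, d8, d9} = {d3, d6, d8}
… ∩ ⟦purple⟧ = {d3, d6, d8} ∩ {d1, d3, d6, d7} = {d3, d6}
… ∩ ⟦dry⟧ = {d3, d6} ∩ {d1, d2, d3, d6, d8} = {d3, d6}
So ⟦purple dry bottle inside d7 which supported d2⟧ = {d3, d6}.

{d3, d6}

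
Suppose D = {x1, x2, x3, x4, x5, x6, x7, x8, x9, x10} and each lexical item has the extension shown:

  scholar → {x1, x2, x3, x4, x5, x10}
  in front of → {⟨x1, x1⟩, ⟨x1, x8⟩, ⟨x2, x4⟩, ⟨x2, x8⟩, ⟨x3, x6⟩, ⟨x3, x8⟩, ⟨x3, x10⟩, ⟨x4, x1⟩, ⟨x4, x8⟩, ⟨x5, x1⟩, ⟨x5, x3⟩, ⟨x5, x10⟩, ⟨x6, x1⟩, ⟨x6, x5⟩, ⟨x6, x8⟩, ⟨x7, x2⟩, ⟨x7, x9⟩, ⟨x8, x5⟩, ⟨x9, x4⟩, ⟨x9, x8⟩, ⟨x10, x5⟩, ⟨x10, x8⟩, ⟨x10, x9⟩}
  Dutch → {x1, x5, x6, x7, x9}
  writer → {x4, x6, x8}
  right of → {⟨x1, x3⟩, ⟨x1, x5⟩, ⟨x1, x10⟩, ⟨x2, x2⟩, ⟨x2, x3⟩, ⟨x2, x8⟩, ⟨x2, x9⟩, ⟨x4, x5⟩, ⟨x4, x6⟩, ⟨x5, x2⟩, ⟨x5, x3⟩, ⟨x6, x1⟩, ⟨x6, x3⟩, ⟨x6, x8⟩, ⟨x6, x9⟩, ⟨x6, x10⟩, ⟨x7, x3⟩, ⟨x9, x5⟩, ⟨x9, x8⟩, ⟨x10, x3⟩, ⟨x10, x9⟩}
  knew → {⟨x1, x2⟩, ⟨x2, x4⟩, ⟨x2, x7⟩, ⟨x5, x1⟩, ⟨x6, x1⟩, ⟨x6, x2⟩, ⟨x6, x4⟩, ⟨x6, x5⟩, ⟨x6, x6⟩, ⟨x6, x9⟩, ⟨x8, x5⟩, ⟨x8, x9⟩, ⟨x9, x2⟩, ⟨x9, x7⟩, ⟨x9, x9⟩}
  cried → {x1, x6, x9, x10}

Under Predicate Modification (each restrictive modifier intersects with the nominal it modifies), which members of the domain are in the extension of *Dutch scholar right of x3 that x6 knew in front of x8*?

{x1}

⟦right of x3⟧ = {x : ⟨x, x3⟩ ∈ ⟦right of⟧} = {x1, x2, x5, x6, x7, x10}
⟦that x6 knew⟧ = {x : ⟨x6, x⟩ ∈ ⟦knew⟧} = {x1, x2, x4, x5, x6, x9}
⟦in front of x8⟧ = {x : ⟨x, x8⟩ ∈ ⟦in front of⟧} = {x1, x2, x3, x4, x6, x9, x10}
⟦scholar⟧ = {x1, x2, x3, x4, x5, x10}
… ∩ ⟦right of x3⟧ = {x1, x2, x3, x4, x5, x10} ∩ {x1, x2, x5, x6, x7, x10} = {x1, x2, x5, x10}
… ∩ ⟦that x6 knew⟧ = {x1, x2, x5, x10} ∩ {x1, x2, x4, x5, x6, x9} = {x1, x2, x5}
… ∩ ⟦in front of x8⟧ = {x1, x2, x5} ∩ {x1, x2, x3, x4, x6, x9, x10} = {x1, x2}
… ∩ ⟦Dutch⟧ = {x1, x2} ∩ {x1, x5, x6, x7, x9} = {x1}
So ⟦Dutch scholar right of x3 that x6 knew in front of x8⟧ = {x1}.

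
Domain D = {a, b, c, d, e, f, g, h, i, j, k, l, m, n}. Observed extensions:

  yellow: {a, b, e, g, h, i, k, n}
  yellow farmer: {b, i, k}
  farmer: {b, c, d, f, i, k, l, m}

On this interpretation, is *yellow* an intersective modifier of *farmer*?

⟦yellow⟧ ∩ ⟦farmer⟧ = {a, b, e, g, h, i, k, n} ∩ {b, c, d, f, i, k, l, m} = {b, i, k}
Observed ⟦yellow farmer⟧ = {b, i, k}.
These coincide, so the modifier is intersective here.

yes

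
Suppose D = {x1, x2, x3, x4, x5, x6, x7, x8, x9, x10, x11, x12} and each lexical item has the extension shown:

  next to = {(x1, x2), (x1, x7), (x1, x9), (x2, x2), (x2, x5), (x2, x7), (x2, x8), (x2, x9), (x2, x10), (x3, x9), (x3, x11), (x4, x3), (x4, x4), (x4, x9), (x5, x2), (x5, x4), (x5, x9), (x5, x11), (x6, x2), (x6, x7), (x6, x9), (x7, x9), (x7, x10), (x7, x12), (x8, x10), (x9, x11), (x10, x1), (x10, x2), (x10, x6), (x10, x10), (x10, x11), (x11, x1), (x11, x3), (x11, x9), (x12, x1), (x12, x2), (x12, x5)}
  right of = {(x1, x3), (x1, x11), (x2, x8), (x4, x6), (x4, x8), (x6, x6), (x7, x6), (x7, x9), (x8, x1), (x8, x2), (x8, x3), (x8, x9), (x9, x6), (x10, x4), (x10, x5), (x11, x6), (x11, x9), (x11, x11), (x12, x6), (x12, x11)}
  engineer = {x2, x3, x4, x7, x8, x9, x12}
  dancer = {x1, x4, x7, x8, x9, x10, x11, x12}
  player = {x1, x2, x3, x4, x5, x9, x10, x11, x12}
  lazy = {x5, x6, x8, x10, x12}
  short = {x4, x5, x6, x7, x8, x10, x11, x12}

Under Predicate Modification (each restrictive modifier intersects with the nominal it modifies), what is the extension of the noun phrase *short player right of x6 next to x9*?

{x4, x11}

⟦right of x6⟧ = {x : ⟨x, x6⟩ ∈ ⟦right of⟧} = {x4, x6, x7, x9, x11, x12}
⟦next to x9⟧ = {x : ⟨x, x9⟩ ∈ ⟦next to⟧} = {x1, x2, x3, x4, x5, x6, x7, x11}
⟦player⟧ = {x1, x2, x3, x4, x5, x9, x10, x11, x12}
… ∩ ⟦right of x6⟧ = {x1, x2, x3, x4, x5, x9, x10, x11, x12} ∩ {x4, x6, x7, x9, x11, x12} = {x4, x9, x11, x12}
… ∩ ⟦next to x9⟧ = {x4, x9, x11, x12} ∩ {x1, x2, x3, x4, x5, x6, x7, x11} = {x4, x11}
… ∩ ⟦short⟧ = {x4, x11} ∩ {x4, x5, x6, x7, x8, x10, x11, x12} = {x4, x11}
So ⟦short player right of x6 next to x9⟧ = {x4, x11}.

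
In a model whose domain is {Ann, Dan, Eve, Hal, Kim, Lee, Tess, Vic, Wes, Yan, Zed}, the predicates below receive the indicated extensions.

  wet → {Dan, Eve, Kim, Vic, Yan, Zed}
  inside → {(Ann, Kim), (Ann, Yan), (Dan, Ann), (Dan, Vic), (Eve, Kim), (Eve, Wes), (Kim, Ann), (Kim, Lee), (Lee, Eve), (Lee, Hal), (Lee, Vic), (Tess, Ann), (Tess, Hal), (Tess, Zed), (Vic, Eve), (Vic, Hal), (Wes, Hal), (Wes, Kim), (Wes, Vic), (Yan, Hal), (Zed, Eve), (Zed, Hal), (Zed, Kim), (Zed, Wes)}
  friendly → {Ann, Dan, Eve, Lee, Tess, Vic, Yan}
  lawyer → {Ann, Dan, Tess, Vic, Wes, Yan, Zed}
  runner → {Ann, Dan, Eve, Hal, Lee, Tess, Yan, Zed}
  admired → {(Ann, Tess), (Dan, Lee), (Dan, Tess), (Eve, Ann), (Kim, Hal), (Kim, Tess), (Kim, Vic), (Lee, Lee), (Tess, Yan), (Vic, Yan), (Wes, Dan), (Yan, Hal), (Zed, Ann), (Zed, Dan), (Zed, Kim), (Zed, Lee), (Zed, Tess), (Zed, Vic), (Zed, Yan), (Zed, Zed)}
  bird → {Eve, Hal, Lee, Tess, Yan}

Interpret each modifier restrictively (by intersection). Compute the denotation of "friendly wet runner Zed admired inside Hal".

{Yan}

⟦Zed admired⟧ = {x : ⟨Zed, x⟩ ∈ ⟦admired⟧} = {Ann, Dan, Kim, Lee, Tess, Vic, Yan, Zed}
⟦inside Hal⟧ = {x : ⟨x, Hal⟩ ∈ ⟦inside⟧} = {Lee, Tess, Vic, Wes, Yan, Zed}
⟦runner⟧ = {Ann, Dan, Eve, Hal, Lee, Tess, Yan, Zed}
… ∩ ⟦Zed admired⟧ = {Ann, Dan, Eve, Hal, Lee, Tess, Yan, Zed} ∩ {Ann, Dan, Kim, Lee, Tess, Vic, Yan, Zed} = {Ann, Dan, Lee, Tess, Yan, Zed}
… ∩ ⟦inside Hal⟧ = {Ann, Dan, Lee, Tess, Yan, Zed} ∩ {Lee, Tess, Vic, Wes, Yan, Zed} = {Lee, Tess, Yan, Zed}
… ∩ ⟦friendly⟧ = {Lee, Tess, Yan, Zed} ∩ {Ann, Dan, Eve, Lee, Tess, Vic, Yan} = {Lee, Tess, Yan}
… ∩ ⟦wet⟧ = {Lee, Tess, Yan} ∩ {Dan, Eve, Kim, Vic, Yan, Zed} = {Yan}
So ⟦friendly wet runner Zed admired inside Hal⟧ = {Yan}.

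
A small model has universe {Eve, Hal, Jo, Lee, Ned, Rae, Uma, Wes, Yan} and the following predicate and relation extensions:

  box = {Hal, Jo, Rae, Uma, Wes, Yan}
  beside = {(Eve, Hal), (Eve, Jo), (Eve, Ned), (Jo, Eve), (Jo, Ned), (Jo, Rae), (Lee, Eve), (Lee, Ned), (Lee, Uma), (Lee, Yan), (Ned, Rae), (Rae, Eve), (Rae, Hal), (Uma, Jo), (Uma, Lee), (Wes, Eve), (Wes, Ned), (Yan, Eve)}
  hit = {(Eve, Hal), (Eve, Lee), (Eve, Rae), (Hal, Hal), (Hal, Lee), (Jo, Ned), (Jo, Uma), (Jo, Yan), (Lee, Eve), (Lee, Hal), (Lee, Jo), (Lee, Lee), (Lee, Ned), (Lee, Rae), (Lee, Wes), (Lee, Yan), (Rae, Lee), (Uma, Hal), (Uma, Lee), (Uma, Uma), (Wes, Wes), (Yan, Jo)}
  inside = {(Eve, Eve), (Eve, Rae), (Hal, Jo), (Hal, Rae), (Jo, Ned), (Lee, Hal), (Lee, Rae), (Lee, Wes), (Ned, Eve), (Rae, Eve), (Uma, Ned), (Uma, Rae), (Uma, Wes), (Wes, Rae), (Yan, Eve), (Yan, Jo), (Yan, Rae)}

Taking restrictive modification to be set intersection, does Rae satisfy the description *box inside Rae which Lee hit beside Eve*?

no

⟦inside Rae⟧ = {x : ⟨x, Rae⟩ ∈ ⟦inside⟧} = {Eve, Hal, Lee, Uma, Wes, Yan}
⟦which Lee hit⟧ = {x : ⟨Lee, x⟩ ∈ ⟦hit⟧} = {Eve, Hal, Jo, Lee, Ned, Rae, Wes, Yan}
⟦beside Eve⟧ = {x : ⟨x, Eve⟩ ∈ ⟦beside⟧} = {Jo, Lee, Rae, Wes, Yan}
⟦box⟧ = {Hal, Jo, Rae, Uma, Wes, Yan}
… ∩ ⟦inside Rae⟧ = {Hal, Jo, Rae, Uma, Wes, Yan} ∩ {Eve, Hal, Lee, Uma, Wes, Yan} = {Hal, Uma, Wes, Yan}
… ∩ ⟦which Lee hit⟧ = {Hal, Uma, Wes, Yan} ∩ {Eve, Hal, Jo, Lee, Ned, Rae, Wes, Yan} = {Hal, Wes, Yan}
… ∩ ⟦beside Eve⟧ = {Hal, Wes, Yan} ∩ {Jo, Lee, Rae, Wes, Yan} = {Wes, Yan}
⟦box inside Rae which Lee hit beside Eve⟧ = {Wes, Yan}; Rae ∉ this set.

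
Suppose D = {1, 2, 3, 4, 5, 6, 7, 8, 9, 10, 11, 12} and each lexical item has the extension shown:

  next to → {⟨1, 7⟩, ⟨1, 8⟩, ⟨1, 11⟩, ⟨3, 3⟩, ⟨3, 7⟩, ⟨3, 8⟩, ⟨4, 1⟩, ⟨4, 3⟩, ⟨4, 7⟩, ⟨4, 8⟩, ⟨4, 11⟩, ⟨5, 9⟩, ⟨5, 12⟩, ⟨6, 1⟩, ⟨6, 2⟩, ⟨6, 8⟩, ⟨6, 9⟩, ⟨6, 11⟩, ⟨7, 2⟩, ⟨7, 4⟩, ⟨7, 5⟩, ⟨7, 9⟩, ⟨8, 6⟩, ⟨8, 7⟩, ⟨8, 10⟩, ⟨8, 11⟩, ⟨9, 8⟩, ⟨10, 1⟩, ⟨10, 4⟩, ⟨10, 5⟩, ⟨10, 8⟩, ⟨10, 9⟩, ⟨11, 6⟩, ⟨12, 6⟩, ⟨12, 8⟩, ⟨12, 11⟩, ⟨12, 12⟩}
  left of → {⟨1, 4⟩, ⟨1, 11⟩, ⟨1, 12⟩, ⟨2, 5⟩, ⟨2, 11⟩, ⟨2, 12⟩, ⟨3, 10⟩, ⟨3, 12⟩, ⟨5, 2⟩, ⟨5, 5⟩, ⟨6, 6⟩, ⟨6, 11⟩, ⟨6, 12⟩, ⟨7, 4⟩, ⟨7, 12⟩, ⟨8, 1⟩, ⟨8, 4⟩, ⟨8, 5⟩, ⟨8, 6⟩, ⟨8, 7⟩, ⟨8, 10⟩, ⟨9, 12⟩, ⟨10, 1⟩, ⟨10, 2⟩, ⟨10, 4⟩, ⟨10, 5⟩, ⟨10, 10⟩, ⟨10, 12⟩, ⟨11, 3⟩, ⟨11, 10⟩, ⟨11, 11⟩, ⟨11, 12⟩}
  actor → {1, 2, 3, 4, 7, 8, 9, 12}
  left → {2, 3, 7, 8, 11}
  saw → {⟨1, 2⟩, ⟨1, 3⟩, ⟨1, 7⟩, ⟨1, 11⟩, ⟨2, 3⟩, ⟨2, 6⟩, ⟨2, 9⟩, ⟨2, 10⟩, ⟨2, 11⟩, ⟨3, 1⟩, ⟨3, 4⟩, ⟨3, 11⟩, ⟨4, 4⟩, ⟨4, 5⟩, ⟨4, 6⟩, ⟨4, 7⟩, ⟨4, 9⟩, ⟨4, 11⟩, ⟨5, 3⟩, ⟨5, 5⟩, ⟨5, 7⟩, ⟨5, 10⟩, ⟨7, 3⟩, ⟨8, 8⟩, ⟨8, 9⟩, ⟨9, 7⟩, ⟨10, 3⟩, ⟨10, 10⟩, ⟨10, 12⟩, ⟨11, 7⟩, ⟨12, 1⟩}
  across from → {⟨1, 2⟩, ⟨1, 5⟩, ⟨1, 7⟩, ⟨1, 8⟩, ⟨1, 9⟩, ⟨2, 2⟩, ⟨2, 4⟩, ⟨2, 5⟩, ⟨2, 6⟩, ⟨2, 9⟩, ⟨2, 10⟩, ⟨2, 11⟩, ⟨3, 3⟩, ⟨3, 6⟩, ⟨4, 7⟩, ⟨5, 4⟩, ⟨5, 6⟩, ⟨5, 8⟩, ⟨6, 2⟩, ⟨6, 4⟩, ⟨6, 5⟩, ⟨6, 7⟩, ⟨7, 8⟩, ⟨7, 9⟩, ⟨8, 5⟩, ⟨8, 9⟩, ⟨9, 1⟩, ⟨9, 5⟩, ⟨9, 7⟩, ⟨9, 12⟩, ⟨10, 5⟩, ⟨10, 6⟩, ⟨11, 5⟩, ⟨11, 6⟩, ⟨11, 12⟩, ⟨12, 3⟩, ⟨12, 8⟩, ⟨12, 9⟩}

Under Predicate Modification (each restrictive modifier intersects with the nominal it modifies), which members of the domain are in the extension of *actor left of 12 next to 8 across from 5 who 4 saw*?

⟦left of 12⟧ = {x : ⟨x, 12⟩ ∈ ⟦left of⟧} = {1, 2, 3, 6, 7, 9, 10, 11}
⟦next to 8⟧ = {x : ⟨x, 8⟩ ∈ ⟦next to⟧} = {1, 3, 4, 6, 9, 10, 12}
⟦across from 5⟧ = {x : ⟨x, 5⟩ ∈ ⟦across from⟧} = {1, 2, 6, 8, 9, 10, 11}
⟦who 4 saw⟧ = {x : ⟨4, x⟩ ∈ ⟦saw⟧} = {4, 5, 6, 7, 9, 11}
⟦actor⟧ = {1, 2, 3, 4, 7, 8, 9, 12}
… ∩ ⟦left of 12⟧ = {1, 2, 3, 4, 7, 8, 9, 12} ∩ {1, 2, 3, 6, 7, 9, 10, 11} = {1, 2, 3, 7, 9}
… ∩ ⟦next to 8⟧ = {1, 2, 3, 7, 9} ∩ {1, 3, 4, 6, 9, 10, 12} = {1, 3, 9}
… ∩ ⟦across from 5⟧ = {1, 3, 9} ∩ {1, 2, 6, 8, 9, 10, 11} = {1, 9}
… ∩ ⟦who 4 saw⟧ = {1, 9} ∩ {4, 5, 6, 7, 9, 11} = {9}
So ⟦actor left of 12 next to 8 across from 5 who 4 saw⟧ = {9}.

{9}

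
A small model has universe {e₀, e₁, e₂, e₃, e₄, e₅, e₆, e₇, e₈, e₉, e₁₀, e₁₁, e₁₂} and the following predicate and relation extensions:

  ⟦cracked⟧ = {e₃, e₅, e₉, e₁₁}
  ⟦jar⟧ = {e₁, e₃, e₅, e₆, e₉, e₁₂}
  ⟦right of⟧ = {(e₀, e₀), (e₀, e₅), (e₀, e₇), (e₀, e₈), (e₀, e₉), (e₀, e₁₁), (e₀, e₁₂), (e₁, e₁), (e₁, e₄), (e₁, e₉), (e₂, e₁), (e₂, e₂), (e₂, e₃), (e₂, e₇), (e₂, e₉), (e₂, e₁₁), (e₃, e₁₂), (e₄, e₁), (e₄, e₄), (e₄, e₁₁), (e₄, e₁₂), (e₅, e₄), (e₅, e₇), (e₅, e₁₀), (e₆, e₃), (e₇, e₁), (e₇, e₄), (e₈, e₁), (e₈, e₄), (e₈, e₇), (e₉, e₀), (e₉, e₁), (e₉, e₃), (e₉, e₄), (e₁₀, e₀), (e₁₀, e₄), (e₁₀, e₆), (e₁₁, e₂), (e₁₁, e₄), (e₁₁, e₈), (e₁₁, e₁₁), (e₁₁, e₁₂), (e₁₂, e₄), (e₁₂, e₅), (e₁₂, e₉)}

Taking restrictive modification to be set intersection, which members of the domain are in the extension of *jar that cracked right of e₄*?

⟦that cracked⟧ = ⟦cracked⟧ = {e₃, e₅, e₉, e₁₁}
⟦right of e₄⟧ = {x : ⟨x, e₄⟩ ∈ ⟦right of⟧} = {e₁, e₄, e₅, e₇, e₈, e₉, e₁₀, e₁₁, e₁₂}
⟦jar⟧ = {e₁, e₃, e₅, e₆, e₉, e₁₂}
… ∩ ⟦that cracked⟧ = {e₁, e₃, e₅, e₆, e₉, e₁₂} ∩ {e₃, e₅, e₉, e₁₁} = {e₃, e₅, e₉}
… ∩ ⟦right of e₄⟧ = {e₃, e₅, e₉} ∩ {e₁, e₄, e₅, e₇, e₈, e₉, e₁₀, e₁₁, e₁₂} = {e₅, e₉}
So ⟦jar that cracked right of e₄⟧ = {e₅, e₉}.

{e₅, e₉}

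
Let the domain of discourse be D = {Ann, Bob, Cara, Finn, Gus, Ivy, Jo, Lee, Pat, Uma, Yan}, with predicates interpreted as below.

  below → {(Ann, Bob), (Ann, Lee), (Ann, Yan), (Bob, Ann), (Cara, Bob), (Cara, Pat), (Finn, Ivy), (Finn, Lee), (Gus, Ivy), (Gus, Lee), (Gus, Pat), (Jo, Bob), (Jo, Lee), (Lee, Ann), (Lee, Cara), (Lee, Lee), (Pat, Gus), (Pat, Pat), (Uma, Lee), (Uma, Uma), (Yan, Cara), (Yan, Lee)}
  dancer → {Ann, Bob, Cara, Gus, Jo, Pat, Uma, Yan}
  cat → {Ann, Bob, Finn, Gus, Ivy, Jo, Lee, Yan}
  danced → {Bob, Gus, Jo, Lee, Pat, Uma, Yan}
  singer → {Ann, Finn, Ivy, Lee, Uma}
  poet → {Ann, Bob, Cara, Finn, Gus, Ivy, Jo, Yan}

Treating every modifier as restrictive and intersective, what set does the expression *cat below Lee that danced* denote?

⟦below Lee⟧ = {x : ⟨x, Lee⟩ ∈ ⟦below⟧} = {Ann, Finn, Gus, Jo, Lee, Uma, Yan}
⟦that danced⟧ = ⟦danced⟧ = {Bob, Gus, Jo, Lee, Pat, Uma, Yan}
⟦cat⟧ = {Ann, Bob, Finn, Gus, Ivy, Jo, Lee, Yan}
… ∩ ⟦below Lee⟧ = {Ann, Bob, Finn, Gus, Ivy, Jo, Lee, Yan} ∩ {Ann, Finn, Gus, Jo, Lee, Uma, Yan} = {Ann, Finn, Gus, Jo, Lee, Yan}
… ∩ ⟦that danced⟧ = {Ann, Finn, Gus, Jo, Lee, Yan} ∩ {Bob, Gus, Jo, Lee, Pat, Uma, Yan} = {Gus, Jo, Lee, Yan}
So ⟦cat below Lee that danced⟧ = {Gus, Jo, Lee, Yan}.

{Gus, Jo, Lee, Yan}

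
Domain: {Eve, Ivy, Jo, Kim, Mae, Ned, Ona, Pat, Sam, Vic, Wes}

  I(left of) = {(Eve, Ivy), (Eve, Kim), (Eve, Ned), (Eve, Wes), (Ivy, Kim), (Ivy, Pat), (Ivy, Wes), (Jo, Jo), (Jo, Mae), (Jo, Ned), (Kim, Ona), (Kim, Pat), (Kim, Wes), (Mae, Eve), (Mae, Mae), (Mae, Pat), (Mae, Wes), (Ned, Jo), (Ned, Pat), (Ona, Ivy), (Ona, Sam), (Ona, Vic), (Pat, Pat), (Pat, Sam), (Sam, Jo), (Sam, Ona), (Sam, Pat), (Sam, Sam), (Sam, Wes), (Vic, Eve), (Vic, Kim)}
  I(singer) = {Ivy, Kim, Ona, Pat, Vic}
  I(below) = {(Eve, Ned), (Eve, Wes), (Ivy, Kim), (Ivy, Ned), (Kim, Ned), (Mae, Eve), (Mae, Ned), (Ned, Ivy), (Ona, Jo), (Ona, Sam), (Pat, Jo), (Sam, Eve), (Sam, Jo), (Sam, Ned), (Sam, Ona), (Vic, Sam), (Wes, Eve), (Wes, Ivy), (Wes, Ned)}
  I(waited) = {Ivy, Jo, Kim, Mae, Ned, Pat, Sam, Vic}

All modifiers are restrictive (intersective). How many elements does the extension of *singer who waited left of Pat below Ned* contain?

⟦who waited⟧ = ⟦waited⟧ = {Ivy, Jo, Kim, Mae, Ned, Pat, Sam, Vic}
⟦left of Pat⟧ = {x : ⟨x, Pat⟩ ∈ ⟦left of⟧} = {Ivy, Kim, Mae, Ned, Pat, Sam}
⟦below Ned⟧ = {x : ⟨x, Ned⟩ ∈ ⟦below⟧} = {Eve, Ivy, Kim, Mae, Sam, Wes}
⟦singer⟧ = {Ivy, Kim, Ona, Pat, Vic}
… ∩ ⟦who waited⟧ = {Ivy, Kim, Ona, Pat, Vic} ∩ {Ivy, Jo, Kim, Mae, Ned, Pat, Sam, Vic} = {Ivy, Kim, Pat, Vic}
… ∩ ⟦left of Pat⟧ = {Ivy, Kim, Pat, Vic} ∩ {Ivy, Kim, Mae, Ned, Pat, Sam} = {Ivy, Kim, Pat}
… ∩ ⟦below Ned⟧ = {Ivy, Kim, Pat} ∩ {Eve, Ivy, Kim, Mae, Sam, Wes} = {Ivy, Kim}
⟦singer who waited left of Pat below Ned⟧ = {Ivy, Kim}, so the cardinality is 2.

2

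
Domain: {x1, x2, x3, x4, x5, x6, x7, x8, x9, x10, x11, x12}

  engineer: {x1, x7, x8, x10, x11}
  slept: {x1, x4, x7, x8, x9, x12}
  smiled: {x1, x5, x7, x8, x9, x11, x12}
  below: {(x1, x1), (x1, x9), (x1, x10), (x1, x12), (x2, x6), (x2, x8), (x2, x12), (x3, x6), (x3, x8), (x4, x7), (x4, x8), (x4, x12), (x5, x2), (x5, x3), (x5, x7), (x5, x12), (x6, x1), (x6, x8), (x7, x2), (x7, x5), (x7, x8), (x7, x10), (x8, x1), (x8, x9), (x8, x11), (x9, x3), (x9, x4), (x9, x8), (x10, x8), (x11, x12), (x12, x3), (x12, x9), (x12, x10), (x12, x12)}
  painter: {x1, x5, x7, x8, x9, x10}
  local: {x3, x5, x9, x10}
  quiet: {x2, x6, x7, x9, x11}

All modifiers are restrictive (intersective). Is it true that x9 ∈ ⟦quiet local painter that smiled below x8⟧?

⟦that smiled⟧ = ⟦smiled⟧ = {x1, x5, x7, x8, x9, x11, x12}
⟦below x8⟧ = {x : ⟨x, x8⟩ ∈ ⟦below⟧} = {x2, x3, x4, x6, x7, x9, x10}
⟦painter⟧ = {x1, x5, x7, x8, x9, x10}
… ∩ ⟦that smiled⟧ = {x1, x5, x7, x8, x9, x10} ∩ {x1, x5, x7, x8, x9, x11, x12} = {x1, x5, x7, x8, x9}
… ∩ ⟦below x8⟧ = {x1, x5, x7, x8, x9} ∩ {x2, x3, x4, x6, x7, x9, x10} = {x7, x9}
… ∩ ⟦quiet⟧ = {x7, x9} ∩ {x2, x6, x7, x9, x11} = {x7, x9}
… ∩ ⟦local⟧ = {x7, x9} ∩ {x3, x5, x9, x10} = {x9}
⟦quiet local painter that smiled below x8⟧ = {x9}; x9 ∈ this set.

yes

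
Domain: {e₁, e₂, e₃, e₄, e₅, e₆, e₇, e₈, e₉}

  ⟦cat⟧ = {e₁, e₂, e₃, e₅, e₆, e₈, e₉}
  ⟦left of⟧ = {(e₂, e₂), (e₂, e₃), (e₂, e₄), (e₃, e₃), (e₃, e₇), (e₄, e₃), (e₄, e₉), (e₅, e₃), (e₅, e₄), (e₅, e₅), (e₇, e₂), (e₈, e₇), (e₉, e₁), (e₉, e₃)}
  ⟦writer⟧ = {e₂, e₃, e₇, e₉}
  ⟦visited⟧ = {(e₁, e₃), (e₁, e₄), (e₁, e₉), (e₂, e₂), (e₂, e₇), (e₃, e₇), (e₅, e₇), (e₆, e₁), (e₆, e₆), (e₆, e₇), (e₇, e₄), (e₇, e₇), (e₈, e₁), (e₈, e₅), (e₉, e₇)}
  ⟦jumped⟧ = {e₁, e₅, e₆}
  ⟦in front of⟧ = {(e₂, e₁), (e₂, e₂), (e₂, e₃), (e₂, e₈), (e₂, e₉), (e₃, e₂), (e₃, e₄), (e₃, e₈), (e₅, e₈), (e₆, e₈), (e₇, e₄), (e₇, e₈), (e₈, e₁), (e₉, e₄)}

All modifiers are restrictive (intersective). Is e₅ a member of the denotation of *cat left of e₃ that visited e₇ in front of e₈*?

⟦left of e₃⟧ = {x : ⟨x, e₃⟩ ∈ ⟦left of⟧} = {e₂, e₃, e₄, e₅, e₉}
⟦that visited e₇⟧ = {x : ⟨x, e₇⟩ ∈ ⟦visited⟧} = {e₂, e₃, e₅, e₆, e₇, e₉}
⟦in front of e₈⟧ = {x : ⟨x, e₈⟩ ∈ ⟦in front of⟧} = {e₂, e₃, e₅, e₆, e₇}
⟦cat⟧ = {e₁, e₂, e₃, e₅, e₆, e₈, e₉}
… ∩ ⟦left of e₃⟧ = {e₁, e₂, e₃, e₅, e₆, e₈, e₉} ∩ {e₂, e₃, e₄, e₅, e₉} = {e₂, e₃, e₅, e₉}
… ∩ ⟦that visited e₇⟧ = {e₂, e₃, e₅, e₉} ∩ {e₂, e₃, e₅, e₆, e₇, e₉} = {e₂, e₃, e₅, e₉}
… ∩ ⟦in front of e₈⟧ = {e₂, e₃, e₅, e₉} ∩ {e₂, e₃, e₅, e₆, e₇} = {e₂, e₃, e₅}
⟦cat left of e₃ that visited e₇ in front of e₈⟧ = {e₂, e₃, e₅}; e₅ ∈ this set.

yes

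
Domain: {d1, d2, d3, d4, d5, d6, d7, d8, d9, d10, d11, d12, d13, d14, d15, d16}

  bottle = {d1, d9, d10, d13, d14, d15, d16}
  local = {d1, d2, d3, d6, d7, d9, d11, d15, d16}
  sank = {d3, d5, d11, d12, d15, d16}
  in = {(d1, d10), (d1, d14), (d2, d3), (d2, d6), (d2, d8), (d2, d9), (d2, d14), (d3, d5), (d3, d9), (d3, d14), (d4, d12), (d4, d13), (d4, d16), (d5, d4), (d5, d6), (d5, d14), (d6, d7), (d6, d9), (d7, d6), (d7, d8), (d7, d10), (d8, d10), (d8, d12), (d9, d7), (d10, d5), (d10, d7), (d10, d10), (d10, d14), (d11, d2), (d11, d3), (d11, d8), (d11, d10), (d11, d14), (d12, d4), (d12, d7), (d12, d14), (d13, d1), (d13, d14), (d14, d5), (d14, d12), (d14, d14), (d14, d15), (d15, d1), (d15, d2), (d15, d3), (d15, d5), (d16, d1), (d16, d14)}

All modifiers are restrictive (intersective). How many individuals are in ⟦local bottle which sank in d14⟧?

⟦which sank⟧ = ⟦sank⟧ = {d3, d5, d11, d12, d15, d16}
⟦in d14⟧ = {x : ⟨x, d14⟩ ∈ ⟦in⟧} = {d1, d2, d3, d5, d10, d11, d12, d13, d14, d16}
⟦bottle⟧ = {d1, d9, d10, d13, d14, d15, d16}
… ∩ ⟦which sank⟧ = {d1, d9, d10, d13, d14, d15, d16} ∩ {d3, d5, d11, d12, d15, d16} = {d15, d16}
… ∩ ⟦in d14⟧ = {d15, d16} ∩ {d1, d2, d3, d5, d10, d11, d12, d13, d14, d16} = {d16}
… ∩ ⟦local⟧ = {d16} ∩ {d1, d2, d3, d6, d7, d9, d11, d15, d16} = {d16}
⟦local bottle which sank in d14⟧ = {d16}, so the cardinality is 1.

1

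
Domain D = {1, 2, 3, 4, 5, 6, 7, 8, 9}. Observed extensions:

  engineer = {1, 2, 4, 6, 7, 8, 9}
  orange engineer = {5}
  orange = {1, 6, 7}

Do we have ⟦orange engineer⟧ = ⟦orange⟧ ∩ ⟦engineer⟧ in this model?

⟦orange⟧ ∩ ⟦engineer⟧ = {1, 6, 7} ∩ {1, 2, 4, 6, 7, 8, 9} = {1, 6, 7}
Observed ⟦orange engineer⟧ = {5}.
These differ, so the modifier is not intersective in this model.

no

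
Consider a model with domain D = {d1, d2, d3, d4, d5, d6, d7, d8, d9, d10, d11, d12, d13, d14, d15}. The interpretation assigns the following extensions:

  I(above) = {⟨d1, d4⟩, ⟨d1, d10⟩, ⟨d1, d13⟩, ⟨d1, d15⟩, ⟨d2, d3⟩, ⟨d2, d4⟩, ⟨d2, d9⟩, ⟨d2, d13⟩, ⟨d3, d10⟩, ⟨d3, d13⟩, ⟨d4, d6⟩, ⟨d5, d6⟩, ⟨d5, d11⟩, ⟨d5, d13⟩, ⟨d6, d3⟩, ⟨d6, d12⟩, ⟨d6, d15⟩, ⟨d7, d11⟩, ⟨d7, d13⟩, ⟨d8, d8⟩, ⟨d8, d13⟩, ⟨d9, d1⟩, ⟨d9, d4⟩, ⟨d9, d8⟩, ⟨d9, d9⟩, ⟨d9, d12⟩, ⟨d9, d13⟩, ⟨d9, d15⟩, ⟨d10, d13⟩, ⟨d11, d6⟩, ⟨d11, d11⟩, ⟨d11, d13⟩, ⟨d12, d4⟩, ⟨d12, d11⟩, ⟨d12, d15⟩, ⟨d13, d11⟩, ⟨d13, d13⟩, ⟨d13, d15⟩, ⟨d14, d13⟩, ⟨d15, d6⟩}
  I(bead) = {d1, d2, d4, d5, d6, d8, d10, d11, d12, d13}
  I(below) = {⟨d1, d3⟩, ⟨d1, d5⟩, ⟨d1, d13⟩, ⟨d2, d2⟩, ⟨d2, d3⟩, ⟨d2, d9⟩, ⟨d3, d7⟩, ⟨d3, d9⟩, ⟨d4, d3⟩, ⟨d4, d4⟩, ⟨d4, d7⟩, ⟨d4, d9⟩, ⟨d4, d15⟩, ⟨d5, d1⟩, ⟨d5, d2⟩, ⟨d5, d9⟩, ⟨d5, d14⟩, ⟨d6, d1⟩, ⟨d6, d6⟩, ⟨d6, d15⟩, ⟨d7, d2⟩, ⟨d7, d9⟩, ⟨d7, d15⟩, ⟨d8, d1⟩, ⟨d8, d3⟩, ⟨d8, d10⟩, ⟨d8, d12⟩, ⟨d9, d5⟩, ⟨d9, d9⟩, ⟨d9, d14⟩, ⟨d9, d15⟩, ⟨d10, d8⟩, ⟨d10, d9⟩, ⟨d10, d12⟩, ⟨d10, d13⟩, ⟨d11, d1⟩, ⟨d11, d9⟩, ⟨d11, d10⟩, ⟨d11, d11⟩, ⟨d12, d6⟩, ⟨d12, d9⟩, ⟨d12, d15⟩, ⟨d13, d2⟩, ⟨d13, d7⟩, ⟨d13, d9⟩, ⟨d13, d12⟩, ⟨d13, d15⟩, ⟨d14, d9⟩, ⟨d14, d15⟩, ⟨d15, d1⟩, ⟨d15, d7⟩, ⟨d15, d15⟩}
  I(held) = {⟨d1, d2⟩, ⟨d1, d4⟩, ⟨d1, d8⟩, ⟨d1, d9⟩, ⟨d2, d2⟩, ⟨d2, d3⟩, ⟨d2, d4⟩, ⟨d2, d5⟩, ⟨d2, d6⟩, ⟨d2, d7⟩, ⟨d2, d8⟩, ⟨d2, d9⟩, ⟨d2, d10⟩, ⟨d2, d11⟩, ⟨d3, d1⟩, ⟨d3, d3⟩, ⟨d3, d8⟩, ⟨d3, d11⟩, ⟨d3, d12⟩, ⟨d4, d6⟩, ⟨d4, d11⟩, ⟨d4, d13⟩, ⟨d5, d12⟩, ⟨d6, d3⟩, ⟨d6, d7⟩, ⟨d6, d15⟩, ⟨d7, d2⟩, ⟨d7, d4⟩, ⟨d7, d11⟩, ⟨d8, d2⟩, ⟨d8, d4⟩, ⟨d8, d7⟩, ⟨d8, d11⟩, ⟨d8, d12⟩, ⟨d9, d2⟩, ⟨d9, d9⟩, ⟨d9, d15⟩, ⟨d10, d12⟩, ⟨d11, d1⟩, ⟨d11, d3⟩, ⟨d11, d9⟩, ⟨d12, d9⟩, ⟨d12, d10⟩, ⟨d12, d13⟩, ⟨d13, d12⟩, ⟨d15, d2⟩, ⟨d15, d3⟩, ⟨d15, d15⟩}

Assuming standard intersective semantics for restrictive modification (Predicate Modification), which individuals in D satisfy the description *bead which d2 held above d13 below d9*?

{d2, d5, d10, d11}

⟦which d2 held⟧ = {x : ⟨d2, x⟩ ∈ ⟦held⟧} = {d2, d3, d4, d5, d6, d7, d8, d9, d10, d11}
⟦above d13⟧ = {x : ⟨x, d13⟩ ∈ ⟦above⟧} = {d1, d2, d3, d5, d7, d8, d9, d10, d11, d13, d14}
⟦below d9⟧ = {x : ⟨x, d9⟩ ∈ ⟦below⟧} = {d2, d3, d4, d5, d7, d9, d10, d11, d12, d13, d14}
⟦bead⟧ = {d1, d2, d4, d5, d6, d8, d10, d11, d12, d13}
… ∩ ⟦which d2 held⟧ = {d1, d2, d4, d5, d6, d8, d10, d11, d12, d13} ∩ {d2, d3, d4, d5, d6, d7, d8, d9, d10, d11} = {d2, d4, d5, d6, d8, d10, d11}
… ∩ ⟦above d13⟧ = {d2, d4, d5, d6, d8, d10, d11} ∩ {d1, d2, d3, d5, d7, d8, d9, d10, d11, d13, d14} = {d2, d5, d8, d10, d11}
… ∩ ⟦below d9⟧ = {d2, d5, d8, d10, d11} ∩ {d2, d3, d4, d5, d7, d9, d10, d11, d12, d13, d14} = {d2, d5, d10, d11}
So ⟦bead which d2 held above d13 below d9⟧ = {d2, d5, d10, d11}.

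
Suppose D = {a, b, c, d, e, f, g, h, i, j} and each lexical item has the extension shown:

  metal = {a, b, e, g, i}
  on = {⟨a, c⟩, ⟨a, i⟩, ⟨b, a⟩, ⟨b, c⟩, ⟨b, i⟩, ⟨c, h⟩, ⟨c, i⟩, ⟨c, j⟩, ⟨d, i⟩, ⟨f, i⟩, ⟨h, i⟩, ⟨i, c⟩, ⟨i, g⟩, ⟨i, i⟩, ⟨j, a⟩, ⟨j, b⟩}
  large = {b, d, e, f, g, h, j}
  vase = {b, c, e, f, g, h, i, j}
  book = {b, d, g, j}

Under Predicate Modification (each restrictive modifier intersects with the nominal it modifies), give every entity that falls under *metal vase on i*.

{b, i}

⟦on i⟧ = {x : ⟨x, i⟩ ∈ ⟦on⟧} = {a, b, c, d, f, h, i}
⟦vase⟧ = {b, c, e, f, g, h, i, j}
… ∩ ⟦on i⟧ = {b, c, e, f, g, h, i, j} ∩ {a, b, c, d, f, h, i} = {b, c, f, h, i}
… ∩ ⟦metal⟧ = {b, c, f, h, i} ∩ {a, b, e, g, i} = {b, i}
So ⟦metal vase on i⟧ = {b, i}.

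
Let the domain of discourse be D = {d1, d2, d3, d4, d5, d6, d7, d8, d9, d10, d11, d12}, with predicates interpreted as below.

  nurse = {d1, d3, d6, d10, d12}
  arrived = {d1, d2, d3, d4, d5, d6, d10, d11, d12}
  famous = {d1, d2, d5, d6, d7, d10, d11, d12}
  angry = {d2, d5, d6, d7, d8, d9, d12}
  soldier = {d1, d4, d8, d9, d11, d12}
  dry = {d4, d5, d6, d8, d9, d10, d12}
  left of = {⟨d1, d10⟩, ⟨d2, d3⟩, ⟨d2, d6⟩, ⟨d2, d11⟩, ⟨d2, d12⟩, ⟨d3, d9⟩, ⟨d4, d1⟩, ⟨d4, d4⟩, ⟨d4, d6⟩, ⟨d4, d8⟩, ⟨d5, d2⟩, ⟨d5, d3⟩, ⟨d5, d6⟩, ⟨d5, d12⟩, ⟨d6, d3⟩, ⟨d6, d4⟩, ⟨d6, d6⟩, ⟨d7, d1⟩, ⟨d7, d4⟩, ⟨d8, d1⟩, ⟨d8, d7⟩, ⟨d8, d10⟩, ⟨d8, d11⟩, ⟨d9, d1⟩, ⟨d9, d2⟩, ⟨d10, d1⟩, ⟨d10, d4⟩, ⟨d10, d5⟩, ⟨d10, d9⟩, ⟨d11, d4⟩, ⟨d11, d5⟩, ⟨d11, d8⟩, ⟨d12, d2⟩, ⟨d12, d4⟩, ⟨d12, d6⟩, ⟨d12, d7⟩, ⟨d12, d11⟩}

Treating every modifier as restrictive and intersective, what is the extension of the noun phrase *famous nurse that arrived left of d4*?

{d6, d10, d12}

⟦that arrived⟧ = ⟦arrived⟧ = {d1, d2, d3, d4, d5, d6, d10, d11, d12}
⟦left of d4⟧ = {x : ⟨x, d4⟩ ∈ ⟦left of⟧} = {d4, d6, d7, d10, d11, d12}
⟦nurse⟧ = {d1, d3, d6, d10, d12}
… ∩ ⟦that arrived⟧ = {d1, d3, d6, d10, d12} ∩ {d1, d2, d3, d4, d5, d6, d10, d11, d12} = {d1, d3, d6, d10, d12}
… ∩ ⟦left of d4⟧ = {d1, d3, d6, d10, d12} ∩ {d4, d6, d7, d10, d11, d12} = {d6, d10, d12}
… ∩ ⟦famous⟧ = {d6, d10, d12} ∩ {d1, d2, d5, d6, d7, d10, d11, d12} = {d6, d10, d12}
So ⟦famous nurse that arrived left of d4⟧ = {d6, d10, d12}.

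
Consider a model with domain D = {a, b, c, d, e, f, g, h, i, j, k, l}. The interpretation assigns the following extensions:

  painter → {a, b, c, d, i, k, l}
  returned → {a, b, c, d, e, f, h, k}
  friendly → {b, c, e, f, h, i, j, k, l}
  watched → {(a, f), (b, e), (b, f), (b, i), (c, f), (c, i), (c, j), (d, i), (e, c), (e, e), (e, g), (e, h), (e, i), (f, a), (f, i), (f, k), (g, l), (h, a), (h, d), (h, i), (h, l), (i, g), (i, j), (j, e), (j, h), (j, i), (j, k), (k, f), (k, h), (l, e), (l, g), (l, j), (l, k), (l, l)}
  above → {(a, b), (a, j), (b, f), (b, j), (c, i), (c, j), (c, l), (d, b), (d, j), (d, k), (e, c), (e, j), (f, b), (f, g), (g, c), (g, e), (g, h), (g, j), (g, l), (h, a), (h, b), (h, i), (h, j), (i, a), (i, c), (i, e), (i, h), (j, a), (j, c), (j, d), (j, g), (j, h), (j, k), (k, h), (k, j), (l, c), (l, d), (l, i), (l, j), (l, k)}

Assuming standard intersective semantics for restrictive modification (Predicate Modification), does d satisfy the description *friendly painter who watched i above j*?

⟦who watched i⟧ = {x : ⟨x, i⟩ ∈ ⟦watched⟧} = {b, c, d, e, f, h, j}
⟦above j⟧ = {x : ⟨x, j⟩ ∈ ⟦above⟧} = {a, b, c, d, e, g, h, k, l}
⟦painter⟧ = {a, b, c, d, i, k, l}
… ∩ ⟦who watched i⟧ = {a, b, c, d, i, k, l} ∩ {b, c, d, e, f, h, j} = {b, c, d}
… ∩ ⟦above j⟧ = {b, c, d} ∩ {a, b, c, d, e, g, h, k, l} = {b, c, d}
… ∩ ⟦friendly⟧ = {b, c, d} ∩ {b, c, e, f, h, i, j, k, l} = {b, c}
⟦friendly painter who watched i above j⟧ = {b, c}; d ∉ this set.

no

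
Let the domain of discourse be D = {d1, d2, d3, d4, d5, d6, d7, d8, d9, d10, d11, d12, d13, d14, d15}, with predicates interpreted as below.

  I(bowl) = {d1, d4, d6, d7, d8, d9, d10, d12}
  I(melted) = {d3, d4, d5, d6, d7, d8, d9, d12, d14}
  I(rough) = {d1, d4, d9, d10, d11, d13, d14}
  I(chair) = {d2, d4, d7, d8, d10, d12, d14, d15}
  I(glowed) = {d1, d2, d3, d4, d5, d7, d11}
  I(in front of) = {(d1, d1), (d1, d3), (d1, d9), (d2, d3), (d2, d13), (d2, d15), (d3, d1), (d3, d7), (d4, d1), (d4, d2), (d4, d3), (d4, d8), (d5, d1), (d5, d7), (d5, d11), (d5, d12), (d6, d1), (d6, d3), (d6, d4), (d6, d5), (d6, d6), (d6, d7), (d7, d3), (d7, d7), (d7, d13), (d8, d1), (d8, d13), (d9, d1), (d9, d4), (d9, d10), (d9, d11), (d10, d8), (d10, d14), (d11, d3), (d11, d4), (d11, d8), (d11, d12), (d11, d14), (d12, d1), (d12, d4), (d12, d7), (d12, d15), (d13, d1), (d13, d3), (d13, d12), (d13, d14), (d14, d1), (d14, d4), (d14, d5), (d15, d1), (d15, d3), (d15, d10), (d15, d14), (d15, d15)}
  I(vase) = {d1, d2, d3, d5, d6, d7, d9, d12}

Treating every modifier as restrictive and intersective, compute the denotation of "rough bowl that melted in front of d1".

⟦that melted⟧ = ⟦melted⟧ = {d3, d4, d5, d6, d7, d8, d9, d12, d14}
⟦in front of d1⟧ = {x : ⟨x, d1⟩ ∈ ⟦in front of⟧} = {d1, d3, d4, d5, d6, d8, d9, d12, d13, d14, d15}
⟦bowl⟧ = {d1, d4, d6, d7, d8, d9, d10, d12}
… ∩ ⟦that melted⟧ = {d1, d4, d6, d7, d8, d9, d10, d12} ∩ {d3, d4, d5, d6, d7, d8, d9, d12, d14} = {d4, d6, d7, d8, d9, d12}
… ∩ ⟦in front of d1⟧ = {d4, d6, d7, d8, d9, d12} ∩ {d1, d3, d4, d5, d6, d8, d9, d12, d13, d14, d15} = {d4, d6, d8, d9, d12}
… ∩ ⟦rough⟧ = {d4, d6, d8, d9, d12} ∩ {d1, d4, d9, d10, d11, d13, d14} = {d4, d9}
So ⟦rough bowl that melted in front of d1⟧ = {d4, d9}.

{d4, d9}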